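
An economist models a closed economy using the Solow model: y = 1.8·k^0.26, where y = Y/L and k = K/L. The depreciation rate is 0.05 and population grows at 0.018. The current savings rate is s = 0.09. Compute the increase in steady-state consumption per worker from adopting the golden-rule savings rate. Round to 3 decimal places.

Δc ≈ 0.401

n + δ = 0.018 + 0.05 = 0.068.
Current steady state (s = 0.09): k* = (0.09·1.8/0.068)^(1/0.74) ≈ 3.2320, y* = 1.8·3.2320^0.26 ≈ 2.4419, c* = (1−0.09)·2.4419 ≈ 2.2222.
Setting f'(k) = n+δ gives 0.26·1.8·k^(0.26−1) = 0.068, hence k_gold = (0.26·1.8/0.068)^(1/0.74) ≈ 13.5543.
y_gold = 1.8·13.5543^0.26 ≈ 3.5450, c_gold = y_gold − 0.068·k_gold ≈ 2.6233.
Gain: Δc = 2.6233 − 2.2222 ≈ 0.4011.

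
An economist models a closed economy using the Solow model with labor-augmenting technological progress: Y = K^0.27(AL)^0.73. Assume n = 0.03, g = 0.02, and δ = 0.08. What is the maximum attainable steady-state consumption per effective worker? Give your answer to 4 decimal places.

Break-even investment rate: n + g + δ = 0.03 + 0.02 + 0.08 = 0.13.
At the golden rule the marginal product of capital equals n+g+δ: 0.27·k^(0.27−1) = 0.13. Solving, k_gold = (0.27/0.13)^(1/0.73) ≈ 2.7216.
y_gold = 2.7216^0.27 ≈ 1.3104.
c_gold = y_gold − (n+g+δ)·k_gold = 1.3104 − 0.13·2.7216 ≈ 0.9566.

c_gold ≈ 0.9566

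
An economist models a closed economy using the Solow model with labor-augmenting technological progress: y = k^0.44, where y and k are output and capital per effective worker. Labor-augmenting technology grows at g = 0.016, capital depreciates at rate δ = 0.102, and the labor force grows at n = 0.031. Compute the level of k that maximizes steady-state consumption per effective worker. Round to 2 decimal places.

n + g + δ = 0.031 + 0.016 + 0.102 = 0.149.
Maximizing c = f(k) − (n+g+δ)·k gives f'(k) = n+g+δ, i.e. 0.44·k^(0.44−1) = 0.149, so k_gold = (0.44/0.149)^(1/0.56) ≈ 6.9145.

k_gold ≈ 6.91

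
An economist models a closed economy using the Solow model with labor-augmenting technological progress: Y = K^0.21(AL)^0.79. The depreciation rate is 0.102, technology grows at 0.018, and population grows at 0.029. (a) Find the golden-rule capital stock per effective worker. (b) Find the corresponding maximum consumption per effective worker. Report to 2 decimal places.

n + g + δ = 0.029 + 0.018 + 0.102 = 0.149.
Maximizing c = f(k) − (n+g+δ)·k gives f'(k) = n+g+δ, i.e. 0.21·k^(0.21−1) = 0.149, so k_gold = (0.21/0.149)^(1/0.79) ≈ 1.5440.
y_gold = 1.5440^0.21 ≈ 1.0955; c_gold = y_gold − 0.149·k_gold ≈ 0.8655.

(a) k_gold ≈ 1.54; (b) c_gold ≈ 0.87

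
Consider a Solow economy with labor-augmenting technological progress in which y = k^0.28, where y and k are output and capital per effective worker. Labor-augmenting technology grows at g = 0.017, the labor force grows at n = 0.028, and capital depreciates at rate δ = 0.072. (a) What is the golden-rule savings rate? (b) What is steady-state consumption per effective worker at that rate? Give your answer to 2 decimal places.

The effective depreciation rate is n + g + δ = 0.028 + 0.017 + 0.072 = 0.117.
For Cobb-Douglas, s_gold equals capital's share: s_gold = 0.28.
At the golden rule the marginal product of capital equals n+g+δ: 0.28·k^(0.28−1) = 0.117. Solving, k_gold = (0.28/0.117)^(1/0.72) ≈ 3.3601.
y_gold = 3.3601^0.28 ≈ 1.4040; c_gold = (1−0.28)·y_gold ≈ 1.0109.

(a) s_gold = 0.28; (b) c_gold ≈ 1.01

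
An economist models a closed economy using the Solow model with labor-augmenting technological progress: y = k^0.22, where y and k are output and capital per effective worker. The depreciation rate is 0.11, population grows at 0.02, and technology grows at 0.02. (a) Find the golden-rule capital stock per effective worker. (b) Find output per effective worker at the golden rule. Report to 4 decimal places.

The effective depreciation rate is n + g + δ = 0.02 + 0.02 + 0.11 = 0.15.
At the golden rule the marginal product of capital equals n+g+δ: 0.22·k^(0.22−1) = 0.15. Solving, k_gold = (0.22/0.15)^(1/0.78) ≈ 1.6340.
y_gold = 1.6340^0.22 ≈ 1.1141.

(a) k_gold ≈ 1.6340; (b) y_gold ≈ 1.1141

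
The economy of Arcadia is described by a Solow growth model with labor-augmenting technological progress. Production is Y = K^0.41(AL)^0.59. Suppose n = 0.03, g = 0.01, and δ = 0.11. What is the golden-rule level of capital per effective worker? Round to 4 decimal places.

The effective depreciation rate is n + g + δ = 0.03 + 0.01 + 0.11 = 0.15.
Maximizing c = f(k) − (n+g+δ)·k gives f'(k) = n+g+δ, i.e. 0.41·k^(0.41−1) = 0.15, so k_gold = (0.41/0.15)^(1/0.59) ≈ 5.4974.

k_gold ≈ 5.4974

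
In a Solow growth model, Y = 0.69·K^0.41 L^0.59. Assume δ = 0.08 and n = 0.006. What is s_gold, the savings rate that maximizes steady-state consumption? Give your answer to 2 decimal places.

s_gold = 0.41

The effective depreciation rate is n + δ = 0.006 + 0.08 = 0.086.
At the golden rule MPK = n+δ, and in any Cobb-Douglas steady state s = (n+δ)·k/y = MPK·k/y = capital's share 0.41.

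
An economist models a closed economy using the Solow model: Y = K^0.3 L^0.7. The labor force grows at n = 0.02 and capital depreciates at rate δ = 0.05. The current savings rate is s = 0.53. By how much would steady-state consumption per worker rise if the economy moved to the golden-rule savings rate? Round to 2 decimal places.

Capital per worker breaks even when investment replaces (n + δ)·k; here n + δ = 0.07.
Current steady state (s = 0.53): k* = (0.53/0.07)^(1/0.7) ≈ 18.0289, y* = 18.0289^0.3 ≈ 2.3812, c* = (1−0.53)·2.3812 ≈ 1.1192.
Setting f'(k) = n+δ gives 0.3·k^(0.3−1) = 0.07, hence k_gold = (0.3/0.07)^(1/0.7) ≈ 7.9963.
y_gold = 7.9963^0.3 ≈ 1.8658, c_gold = y_gold − 0.07·k_gold ≈ 1.3061.
Gain: Δc = 1.3061 − 1.1192 ≈ 0.1869.

Δc ≈ 0.19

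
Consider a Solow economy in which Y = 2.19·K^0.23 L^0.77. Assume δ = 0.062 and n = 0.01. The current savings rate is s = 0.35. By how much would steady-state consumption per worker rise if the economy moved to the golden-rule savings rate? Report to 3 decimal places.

n + δ = 0.01 + 0.062 = 0.072.
Current steady state (s = 0.35): k* = (0.35·2.19/0.072)^(1/0.77) ≈ 21.5774, y* = 2.19·21.5774^0.23 ≈ 4.4388, c* = (1−0.35)·4.4388 ≈ 2.8852.
Setting f'(k) = n+δ gives 0.23·2.19·k^(0.23−1) = 0.072, hence k_gold = (0.23·2.19/0.072)^(1/0.77) ≈ 12.5082.
y_gold = 2.19·12.5082^0.23 ≈ 3.9156, c_gold = y_gold − 0.072·k_gold ≈ 3.0150.
Gain: Δc = 3.0150 − 2.8852 ≈ 0.1298.

Δc ≈ 0.130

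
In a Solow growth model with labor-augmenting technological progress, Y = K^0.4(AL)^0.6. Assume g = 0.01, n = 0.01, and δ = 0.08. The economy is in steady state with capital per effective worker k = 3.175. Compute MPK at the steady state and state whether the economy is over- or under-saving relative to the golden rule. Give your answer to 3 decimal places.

under-saving; MPK ≈ 0.200

The effective depreciation rate is n + g + δ = 0.01 + 0.01 + 0.08 = 0.1.
MPK = 0.4·k^(0.4−1) = 0.4·3.175^(-0.6) ≈ 0.2000.
MPK > 0.1, so the economy is dynamically efficient (under-saving).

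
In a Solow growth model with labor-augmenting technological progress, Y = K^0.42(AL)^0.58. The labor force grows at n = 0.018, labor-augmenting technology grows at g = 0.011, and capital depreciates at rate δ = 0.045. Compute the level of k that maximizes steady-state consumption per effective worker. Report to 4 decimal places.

Capital per effective worker breaks even when investment replaces (n + g + δ)·k; here n + g + δ = 0.074.
Maximizing c = f(k) − (n+g+δ)·k gives f'(k) = n+g+δ, i.e. 0.42·k^(0.42−1) = 0.074, so k_gold = (0.42/0.074)^(1/0.58) ≈ 19.9540.

k_gold ≈ 19.9540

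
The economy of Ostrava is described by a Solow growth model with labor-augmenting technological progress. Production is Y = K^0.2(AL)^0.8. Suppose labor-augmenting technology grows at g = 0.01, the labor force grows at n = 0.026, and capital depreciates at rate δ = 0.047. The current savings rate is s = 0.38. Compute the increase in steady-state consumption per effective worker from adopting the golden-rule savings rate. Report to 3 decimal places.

n + g + δ = 0.026 + 0.01 + 0.047 = 0.083.
Current steady state (s = 0.38): k* = (0.38/0.083)^(1/0.8) ≈ 6.6970, y* = 6.6970^0.2 ≈ 1.4628, c* = (1−0.38)·1.4628 ≈ 0.9069.
Golden rule sets MPK = n+g+δ: 0.2·k^(0.2−1) = 0.083, so k_gold = (0.2/0.083)^(1/0.8) ≈ 3.0022.
y_gold = 3.0022^0.2 ≈ 1.2459, c_gold = y_gold − 0.083·k_gold ≈ 0.9967.
Gain: Δc = 0.9967 − 0.9069 ≈ 0.0898.

Δc ≈ 0.090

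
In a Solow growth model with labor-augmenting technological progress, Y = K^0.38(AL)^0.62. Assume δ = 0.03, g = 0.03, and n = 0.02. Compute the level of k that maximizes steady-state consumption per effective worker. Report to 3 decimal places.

Break-even investment rate: n + g + δ = 0.02 + 0.03 + 0.03 = 0.08.
Maximizing c = f(k) − (n+g+δ)·k gives f'(k) = n+g+δ, i.e. 0.38·k^(0.38−1) = 0.08, so k_gold = (0.38/0.08)^(1/0.62) ≈ 12.3436.

k_gold ≈ 12.344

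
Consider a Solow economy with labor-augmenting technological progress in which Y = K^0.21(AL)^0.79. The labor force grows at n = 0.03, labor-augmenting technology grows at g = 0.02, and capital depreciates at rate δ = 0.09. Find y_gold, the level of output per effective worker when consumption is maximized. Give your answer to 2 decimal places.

y_gold ≈ 1.11

The effective depreciation rate is n + g + δ = 0.03 + 0.02 + 0.09 = 0.14.
At the golden rule the marginal product of capital equals n+g+δ: 0.21·k^(0.21−1) = 0.14. Solving, k_gold = (0.21/0.14)^(1/0.79) ≈ 1.6707.
Output: y_gold = k_gold^0.21 = 1.6707^0.21 ≈ 1.1138.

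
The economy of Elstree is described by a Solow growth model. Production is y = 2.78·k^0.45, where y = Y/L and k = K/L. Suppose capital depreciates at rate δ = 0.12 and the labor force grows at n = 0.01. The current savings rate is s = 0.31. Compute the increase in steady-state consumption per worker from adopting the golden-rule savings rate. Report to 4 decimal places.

The effective depreciation rate is n + δ = 0.01 + 0.12 = 0.13.
Current steady state (s = 0.31): k* = (0.31·2.78/0.13)^(1/0.55) ≈ 31.1580, y* = 2.78·31.1580^0.45 ≈ 13.0663, c* = (1−0.31)·13.0663 ≈ 9.0157.
Maximizing c = f(k) − (n+δ)·k gives f'(k) = n+δ, i.e. 0.45·2.78·k^(0.45−1) = 0.13, so k_gold = (0.45·2.78/0.13)^(1/0.55) ≈ 61.3541.
y_gold = 2.78·61.3541^0.45 ≈ 17.7245, c_gold = y_gold − 0.13·k_gold ≈ 9.7485.
Gain: Δc = 9.7485 − 9.0157 ≈ 0.7328.

Δc ≈ 0.7328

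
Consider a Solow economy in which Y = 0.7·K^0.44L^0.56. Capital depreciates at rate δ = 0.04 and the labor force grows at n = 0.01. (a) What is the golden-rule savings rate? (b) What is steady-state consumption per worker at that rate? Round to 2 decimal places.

(a) s_gold = 0.44; (b) c_gold ≈ 1.64

Capital per worker breaks even when investment replaces (n + δ)·k; here n + δ = 0.05.
For Cobb-Douglas, s_gold equals capital's share: s_gold = 0.44.
At the golden rule the marginal product of capital equals n+δ: 0.44·0.7·k^(0.44−1) = 0.05. Solving, k_gold = (0.44·0.7/0.05)^(1/0.56) ≈ 25.7019.
y_gold = 0.7·25.7019^0.44 ≈ 2.9207; c_gold = (1−0.44)·y_gold ≈ 1.6356.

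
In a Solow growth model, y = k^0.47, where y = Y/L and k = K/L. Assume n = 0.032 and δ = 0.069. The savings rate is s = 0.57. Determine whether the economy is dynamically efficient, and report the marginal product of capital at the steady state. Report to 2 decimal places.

dynamically inefficient; MPK ≈ 0.08

Capital per worker breaks even when investment replaces (n + δ)·k; here n + δ = 0.101.
Steady-state k*: s·k^0.47 = 0.101·k gives k* = (0.57/0.101)^(1/0.53) ≈ 26.1834.
MPK = 0.47·26.1834^(-0.53) ≈ 0.0833.
MPK < n+δ = 0.101, so the economy is dynamically inefficient (over-saving).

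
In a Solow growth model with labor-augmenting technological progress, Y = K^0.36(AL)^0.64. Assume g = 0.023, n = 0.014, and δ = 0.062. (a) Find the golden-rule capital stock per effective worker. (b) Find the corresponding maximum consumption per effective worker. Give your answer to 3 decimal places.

Break-even investment rate: n + g + δ = 0.014 + 0.023 + 0.062 = 0.099.
Golden rule sets MPK = n+g+δ: 0.36·k^(0.36−1) = 0.099, so k_gold = (0.36/0.099)^(1/0.64) ≈ 7.5170.
y_gold = 7.5170^0.36 ≈ 2.0672; c_gold = y_gold − 0.099·k_gold ≈ 1.3230.

(a) k_gold ≈ 7.517; (b) c_gold ≈ 1.323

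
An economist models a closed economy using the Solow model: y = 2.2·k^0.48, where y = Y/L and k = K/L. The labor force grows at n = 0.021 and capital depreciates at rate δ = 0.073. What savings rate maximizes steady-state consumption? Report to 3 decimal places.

n + δ = 0.021 + 0.073 = 0.094.
At the golden rule MPK = n+δ, and in any Cobb-Douglas steady state s = (n+δ)·k/y = MPK·k/y = capital's share 0.48.

s_gold = 0.480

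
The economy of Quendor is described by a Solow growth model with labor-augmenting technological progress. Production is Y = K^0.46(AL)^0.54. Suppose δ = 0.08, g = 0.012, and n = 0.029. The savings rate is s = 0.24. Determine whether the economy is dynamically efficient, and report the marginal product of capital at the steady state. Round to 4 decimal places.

dynamically efficient; MPK ≈ 0.2319

Capital per effective worker breaks even when investment replaces (n + g + δ)·k; here n + g + δ = 0.121.
Steady-state k*: s·k^0.46 = 0.121·k gives k* = (0.24/0.121)^(1/0.54) ≈ 3.5546.
MPK = 0.46·3.5546^(-0.54) ≈ 0.2319.
MPK > n+g+δ = 0.121, so the economy is dynamically efficient (under-saving).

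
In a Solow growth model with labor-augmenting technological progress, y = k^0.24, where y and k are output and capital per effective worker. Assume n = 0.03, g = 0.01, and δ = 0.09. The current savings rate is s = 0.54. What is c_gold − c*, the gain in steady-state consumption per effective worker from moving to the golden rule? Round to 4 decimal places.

Δc ≈ 0.2012

n + g + δ = 0.03 + 0.01 + 0.09 = 0.13.
Current steady state (s = 0.54): k* = (0.54/0.13)^(1/0.76) ≈ 6.5125, y* = 6.5125^0.24 ≈ 1.5678, c* = (1−0.54)·1.5678 ≈ 0.7212.
Setting f'(k) = n+g+δ gives 0.24·k^(0.24−1) = 0.13, hence k_gold = (0.24/0.13)^(1/0.76) ≈ 2.2405.
y_gold = 2.2405^0.24 ≈ 1.2136, c_gold = y_gold − 0.13·k_gold ≈ 0.9224.
Gain: Δc = 0.9224 − 0.7212 ≈ 0.2012.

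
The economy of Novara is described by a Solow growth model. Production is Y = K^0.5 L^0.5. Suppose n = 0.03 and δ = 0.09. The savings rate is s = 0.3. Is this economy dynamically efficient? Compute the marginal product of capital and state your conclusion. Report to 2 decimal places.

Break-even investment rate: n + δ = 0.03 + 0.09 = 0.12.
Steady-state k*: s·k^0.5 = 0.12·k gives k* = (0.3/0.12)^(1/0.5) ≈ 6.2500.
MPK = 0.5·6.2500^(-0.5) ≈ 0.2000.
MPK > n+δ = 0.12, so the economy is dynamically efficient (under-saving).

dynamically efficient; MPK ≈ 0.20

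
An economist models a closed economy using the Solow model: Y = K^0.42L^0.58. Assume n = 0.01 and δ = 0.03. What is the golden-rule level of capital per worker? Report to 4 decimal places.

k_gold ≈ 57.6330

Break-even investment rate: n + δ = 0.01 + 0.03 = 0.04.
Golden rule sets MPK = n+δ: 0.42·k^(0.42−1) = 0.04, so k_gold = (0.42/0.04)^(1/0.58) ≈ 57.6330.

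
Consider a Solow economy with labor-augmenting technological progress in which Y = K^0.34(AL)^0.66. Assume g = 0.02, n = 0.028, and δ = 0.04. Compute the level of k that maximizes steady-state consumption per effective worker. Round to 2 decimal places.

k_gold ≈ 7.75

Break-even investment rate: n + g + δ = 0.028 + 0.02 + 0.04 = 0.088.
Golden rule sets MPK = n+g+δ: 0.34·k^(0.34−1) = 0.088, so k_gold = (0.34/0.088)^(1/0.66) ≈ 7.7515.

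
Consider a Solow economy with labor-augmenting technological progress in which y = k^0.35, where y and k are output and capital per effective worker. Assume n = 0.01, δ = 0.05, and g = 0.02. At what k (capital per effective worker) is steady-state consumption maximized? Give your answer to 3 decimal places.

n + g + δ = 0.01 + 0.02 + 0.05 = 0.08.
At the golden rule the marginal product of capital equals n+g+δ: 0.35·k^(0.35−1) = 0.08. Solving, k_gold = (0.35/0.08)^(1/0.65) ≈ 9.6855.

k_gold ≈ 9.685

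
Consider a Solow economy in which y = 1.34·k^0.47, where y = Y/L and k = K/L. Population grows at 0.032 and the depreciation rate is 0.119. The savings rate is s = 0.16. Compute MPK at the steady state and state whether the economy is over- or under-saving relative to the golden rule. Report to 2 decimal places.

under-saving; MPK ≈ 0.44

Capital per worker breaks even when investment replaces (n + δ)·k; here n + δ = 0.151.
Steady-state k*: s·A·k^0.47 = 0.151·k gives k* = (0.16·1.34/0.151)^(1/0.53) ≈ 1.9376.
MPK = 0.47·1.34·1.9376^(-0.53) ≈ 0.4436.
MPK > n+δ = 0.151, so the economy is dynamically efficient (under-saving).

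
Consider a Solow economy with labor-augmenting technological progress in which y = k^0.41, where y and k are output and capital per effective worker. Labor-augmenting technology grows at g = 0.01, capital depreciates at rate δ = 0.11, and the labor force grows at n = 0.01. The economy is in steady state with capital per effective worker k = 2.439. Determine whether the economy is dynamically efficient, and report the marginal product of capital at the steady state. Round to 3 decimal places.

n + g + δ = 0.01 + 0.01 + 0.11 = 0.13.
MPK = 0.41·k^(0.41−1) = 0.41·2.439^(-0.59) ≈ 0.2423.
MPK > 0.13, so the economy is dynamically efficient (under-saving).

dynamically efficient; MPK ≈ 0.242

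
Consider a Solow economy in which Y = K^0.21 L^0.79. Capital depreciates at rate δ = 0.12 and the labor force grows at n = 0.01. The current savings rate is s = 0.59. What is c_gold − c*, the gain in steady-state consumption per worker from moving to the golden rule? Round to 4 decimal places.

The effective depreciation rate is n + δ = 0.01 + 0.12 = 0.13.
Current steady state (s = 0.59): k* = (0.59/0.13)^(1/0.79) ≈ 6.7847, y* = 6.7847^0.21 ≈ 1.4949, c* = (1−0.59)·1.4949 ≈ 0.6129.
Golden rule sets MPK = n+δ: 0.21·k^(0.21−1) = 0.13, so k_gold = (0.21/0.13)^(1/0.79) ≈ 1.8350.
y_gold = 1.8350^0.21 ≈ 1.1360, c_gold = y_gold − 0.13·k_gold ≈ 0.8974.
Gain: Δc = 0.8974 − 0.6129 ≈ 0.2845.

Δc ≈ 0.2845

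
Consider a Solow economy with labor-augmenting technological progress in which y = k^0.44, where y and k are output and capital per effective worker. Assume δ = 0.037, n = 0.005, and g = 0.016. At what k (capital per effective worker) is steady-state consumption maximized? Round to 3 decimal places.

n + g + δ = 0.005 + 0.016 + 0.037 = 0.058.
Maximizing c = f(k) − (n+g+δ)·k gives f'(k) = n+g+δ, i.e. 0.44·k^(0.44−1) = 0.058, so k_gold = (0.44/0.058)^(1/0.56) ≈ 37.2797.

k_gold ≈ 37.280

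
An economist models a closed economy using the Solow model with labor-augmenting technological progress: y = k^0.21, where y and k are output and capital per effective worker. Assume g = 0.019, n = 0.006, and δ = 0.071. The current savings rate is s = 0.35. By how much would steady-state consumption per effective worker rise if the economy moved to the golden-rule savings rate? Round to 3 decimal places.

Break-even investment rate: n + g + δ = 0.006 + 0.019 + 0.071 = 0.096.
Current steady state (s = 0.35): k* = (0.35/0.096)^(1/0.79) ≈ 5.1420, y* = 5.1420^0.21 ≈ 1.4104, c* = (1−0.35)·1.4104 ≈ 0.9168.
Maximizing c = f(k) − (n+g+δ)·k gives f'(k) = n+g+δ, i.e. 0.21·k^(0.21−1) = 0.096, so k_gold = (0.21/0.096)^(1/0.79) ≈ 2.6935.
y_gold = 2.6935^0.21 ≈ 1.2313, c_gold = y_gold − 0.096·k_gold ≈ 0.9727.
Gain: Δc = 0.9727 − 0.9168 ≈ 0.0560.

Δc ≈ 0.056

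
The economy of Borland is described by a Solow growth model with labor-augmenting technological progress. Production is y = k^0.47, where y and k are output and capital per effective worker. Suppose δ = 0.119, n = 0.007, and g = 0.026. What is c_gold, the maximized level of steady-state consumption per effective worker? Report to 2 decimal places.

The effective depreciation rate is n + g + δ = 0.007 + 0.026 + 0.119 = 0.152.
Setting f'(k) = n+g+δ gives 0.47·k^(0.47−1) = 0.152, hence k_gold = (0.47/0.152)^(1/0.53) ≈ 8.4141.
y_gold = 8.4141^0.47 ≈ 2.7212.
c_gold = y_gold − (n+g+δ)·k_gold = 2.7212 − 0.152·8.4141 ≈ 1.4422.

c_gold ≈ 1.44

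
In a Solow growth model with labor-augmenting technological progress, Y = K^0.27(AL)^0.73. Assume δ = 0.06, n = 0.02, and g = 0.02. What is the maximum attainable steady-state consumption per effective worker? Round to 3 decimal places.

Capital per effective worker breaks even when investment replaces (n + g + δ)·k; here n + g + δ = 0.1.
Setting f'(k) = n+g+δ gives 0.27·k^(0.27−1) = 0.1, hence k_gold = (0.27/0.1)^(1/0.73) ≈ 3.8986.
y_gold = 3.8986^0.27 ≈ 1.4439.
c_gold = y_gold − (n+g+δ)·k_gold = 1.4439 − 0.1·3.8986 ≈ 1.0541.

c_gold ≈ 1.054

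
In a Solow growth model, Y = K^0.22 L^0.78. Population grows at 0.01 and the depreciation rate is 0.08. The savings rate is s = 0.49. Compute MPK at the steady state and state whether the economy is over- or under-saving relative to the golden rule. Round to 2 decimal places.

n + δ = 0.01 + 0.08 = 0.09.
Steady-state k*: s·k^0.22 = 0.09·k gives k* = (0.49/0.09)^(1/0.78) ≈ 8.7807.
MPK = 0.22·8.7807^(-0.78) ≈ 0.0404.
MPK < n+δ = 0.09, so the economy is dynamically inefficient (over-saving).

over-saving; MPK ≈ 0.04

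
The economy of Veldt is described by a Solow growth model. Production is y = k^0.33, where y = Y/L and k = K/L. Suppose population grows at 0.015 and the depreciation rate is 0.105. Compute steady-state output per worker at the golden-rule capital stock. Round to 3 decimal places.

y_gold ≈ 1.646

The effective depreciation rate is n + δ = 0.015 + 0.105 = 0.12.
At the golden rule the marginal product of capital equals n+δ: 0.33·k^(0.33−1) = 0.12. Solving, k_gold = (0.33/0.12)^(1/0.67) ≈ 4.5261.
Output: y_gold = k_gold^0.33 = 4.5261^0.33 ≈ 1.6458.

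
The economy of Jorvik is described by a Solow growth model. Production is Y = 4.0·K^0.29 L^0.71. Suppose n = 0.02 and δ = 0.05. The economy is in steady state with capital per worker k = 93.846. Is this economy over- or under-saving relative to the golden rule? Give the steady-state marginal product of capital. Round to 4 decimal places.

over-saving; MPK ≈ 0.0461

Capital per worker breaks even when investment replaces (n + δ)·k; here n + δ = 0.07.
MPK = 0.29·4.0·k^(0.29−1) = 0.29·4.0·93.846^(-0.71) ≈ 0.0461.
MPK < 0.07, so the economy is dynamically inefficient (over-saving).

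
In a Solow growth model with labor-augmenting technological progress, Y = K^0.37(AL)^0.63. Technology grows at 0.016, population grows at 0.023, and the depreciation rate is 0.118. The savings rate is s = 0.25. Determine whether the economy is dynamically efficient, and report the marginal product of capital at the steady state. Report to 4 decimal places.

n + g + δ = 0.023 + 0.016 + 0.118 = 0.157.
Steady-state k*: s·k^0.37 = 0.157·k gives k* = (0.25/0.157)^(1/0.63) ≈ 2.0927.
MPK = 0.37·2.0927^(-0.63) ≈ 0.2324.
MPK > n+g+δ = 0.157, so the economy is dynamically efficient (under-saving).

dynamically efficient; MPK ≈ 0.2324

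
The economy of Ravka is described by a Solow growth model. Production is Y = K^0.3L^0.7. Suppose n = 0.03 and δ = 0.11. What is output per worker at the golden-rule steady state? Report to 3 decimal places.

The effective depreciation rate is n + δ = 0.03 + 0.11 = 0.14.
Setting f'(k) = n+δ gives 0.3·k^(0.3−1) = 0.14, hence k_gold = (0.3/0.14)^(1/0.7) ≈ 2.9706.
Output: y_gold = k_gold^0.3 = 2.9706^0.3 ≈ 1.3863.

y_gold ≈ 1.386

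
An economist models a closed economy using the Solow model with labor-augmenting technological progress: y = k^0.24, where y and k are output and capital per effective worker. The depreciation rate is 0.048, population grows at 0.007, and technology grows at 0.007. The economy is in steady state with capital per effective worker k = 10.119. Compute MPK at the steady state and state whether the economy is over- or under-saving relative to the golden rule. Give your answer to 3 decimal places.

Break-even investment rate: n + g + δ = 0.007 + 0.007 + 0.048 = 0.062.
MPK = 0.24·k^(0.24−1) = 0.24·10.119^(-0.76) ≈ 0.0413.
MPK < 0.062, so the economy is dynamically inefficient (over-saving).

over-saving; MPK ≈ 0.041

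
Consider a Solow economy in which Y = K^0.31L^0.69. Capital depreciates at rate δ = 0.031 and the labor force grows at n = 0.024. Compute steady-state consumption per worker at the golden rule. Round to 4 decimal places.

c_gold ≈ 1.5006

Capital per worker breaks even when investment replaces (n + δ)·k; here n + δ = 0.055.
Golden rule sets MPK = n+δ: 0.31·k^(0.31−1) = 0.055, so k_gold = (0.31/0.055)^(1/0.69) ≈ 12.2576.
y_gold = 12.2576^0.31 ≈ 2.1747.
c_gold = y_gold − (n+δ)·k_gold = 2.1747 − 0.055·12.2576 ≈ 1.5006.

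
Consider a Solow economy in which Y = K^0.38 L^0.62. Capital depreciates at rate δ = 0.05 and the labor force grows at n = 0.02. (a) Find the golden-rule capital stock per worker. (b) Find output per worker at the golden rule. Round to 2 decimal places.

n + δ = 0.02 + 0.05 = 0.07.
Setting f'(k) = n+δ gives 0.38·k^(0.38−1) = 0.07, hence k_gold = (0.38/0.07)^(1/0.62) ≈ 15.3101.
y_gold = 15.3101^0.38 ≈ 2.8203.

(a) k_gold ≈ 15.31; (b) y_gold ≈ 2.82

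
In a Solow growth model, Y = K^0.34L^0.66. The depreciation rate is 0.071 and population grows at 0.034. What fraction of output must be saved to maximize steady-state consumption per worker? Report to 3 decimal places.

s_gold = 0.340

n + δ = 0.034 + 0.071 = 0.105.
At the golden rule MPK = n+δ, and in any Cobb-Douglas steady state s = (n+δ)·k/y = MPK·k/y = capital's share 0.34.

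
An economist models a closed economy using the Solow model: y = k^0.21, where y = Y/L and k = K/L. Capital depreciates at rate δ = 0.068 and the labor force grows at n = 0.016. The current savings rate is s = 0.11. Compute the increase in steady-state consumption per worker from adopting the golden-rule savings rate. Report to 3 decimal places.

Break-even investment rate: n + δ = 0.016 + 0.068 = 0.084.
Current steady state (s = 0.11): k* = (0.11/0.084)^(1/0.79) ≈ 1.4068, y* = 1.4068^0.21 ≈ 1.0743, c* = (1−0.11)·1.0743 ≈ 0.9561.
Golden rule sets MPK = n+δ: 0.21·k^(0.21−1) = 0.084, so k_gold = (0.21/0.084)^(1/0.79) ≈ 3.1895.
y_gold = 3.1895^0.21 ≈ 1.2758, c_gold = y_gold − 0.084·k_gold ≈ 1.0079.
Gain: Δc = 1.0079 − 0.9561 ≈ 0.0517.

Δc ≈ 0.052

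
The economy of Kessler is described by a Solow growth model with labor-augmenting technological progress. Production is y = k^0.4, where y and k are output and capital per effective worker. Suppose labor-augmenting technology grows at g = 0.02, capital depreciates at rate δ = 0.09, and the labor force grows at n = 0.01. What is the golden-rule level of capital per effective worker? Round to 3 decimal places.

Break-even investment rate: n + g + δ = 0.01 + 0.02 + 0.09 = 0.12.
At the golden rule the marginal product of capital equals n+g+δ: 0.4·k^(0.4−1) = 0.12. Solving, k_gold = (0.4/0.12)^(1/0.6) ≈ 7.4381.

k_gold ≈ 7.438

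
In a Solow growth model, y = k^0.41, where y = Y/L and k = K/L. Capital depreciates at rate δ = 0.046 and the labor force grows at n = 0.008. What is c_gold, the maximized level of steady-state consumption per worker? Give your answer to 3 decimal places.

Capital per worker breaks even when investment replaces (n + δ)·k; here n + δ = 0.054.
Maximizing c = f(k) − (n+δ)·k gives f'(k) = n+δ, i.e. 0.41·k^(0.41−1) = 0.054, so k_gold = (0.41/0.054)^(1/0.59) ≈ 31.0589.
y_gold = 31.0589^0.41 ≈ 4.0907.
c_gold = y_gold − (n+δ)·k_gold = 4.0907 − 0.054·31.0589 ≈ 2.4135.

c_gold ≈ 2.414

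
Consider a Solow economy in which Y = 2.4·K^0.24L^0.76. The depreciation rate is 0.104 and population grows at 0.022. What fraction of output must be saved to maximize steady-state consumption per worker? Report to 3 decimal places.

The effective depreciation rate is n + δ = 0.022 + 0.104 = 0.126.
At the golden rule MPK = n+δ, and in any Cobb-Douglas steady state s = (n+δ)·k/y = MPK·k/y = capital's share 0.24.

s_gold = 0.240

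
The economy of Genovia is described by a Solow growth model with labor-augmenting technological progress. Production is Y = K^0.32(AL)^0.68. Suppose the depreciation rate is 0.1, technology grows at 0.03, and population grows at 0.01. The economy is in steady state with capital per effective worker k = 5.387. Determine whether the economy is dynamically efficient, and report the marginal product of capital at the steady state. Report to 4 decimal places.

dynamically inefficient; MPK ≈ 0.1018

Capital per effective worker breaks even when investment replaces (n + g + δ)·k; here n + g + δ = 0.14.
MPK = 0.32·k^(0.32−1) = 0.32·5.387^(-0.68) ≈ 0.1018.
MPK < 0.14, so the economy is dynamically inefficient (over-saving).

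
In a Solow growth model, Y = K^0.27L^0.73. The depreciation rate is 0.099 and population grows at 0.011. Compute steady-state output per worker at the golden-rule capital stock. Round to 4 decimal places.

y_gold ≈ 1.3939

The effective depreciation rate is n + δ = 0.011 + 0.099 = 0.11.
Maximizing c = f(k) − (n+δ)·k gives f'(k) = n+δ, i.e. 0.27·k^(0.27−1) = 0.11, so k_gold = (0.27/0.11)^(1/0.73) ≈ 3.4214.
Output: y_gold = k_gold^0.27 = 3.4214^0.27 ≈ 1.3939.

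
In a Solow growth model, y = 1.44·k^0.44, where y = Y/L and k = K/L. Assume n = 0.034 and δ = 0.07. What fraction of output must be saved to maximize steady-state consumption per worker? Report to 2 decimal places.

Capital per worker breaks even when investment replaces (n + δ)·k; here n + δ = 0.104.
At the golden rule MPK = n+δ, and in any Cobb-Douglas steady state s = (n+δ)·k/y = MPK·k/y = capital's share 0.44.

s_gold = 0.44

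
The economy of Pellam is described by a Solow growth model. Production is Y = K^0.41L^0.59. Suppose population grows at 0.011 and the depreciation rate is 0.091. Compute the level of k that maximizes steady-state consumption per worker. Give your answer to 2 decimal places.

The effective depreciation rate is n + δ = 0.011 + 0.091 = 0.102.
Golden rule sets MPK = n+δ: 0.41·k^(0.41−1) = 0.102, so k_gold = (0.41/0.102)^(1/0.59) ≈ 10.5692.

k_gold ≈ 10.57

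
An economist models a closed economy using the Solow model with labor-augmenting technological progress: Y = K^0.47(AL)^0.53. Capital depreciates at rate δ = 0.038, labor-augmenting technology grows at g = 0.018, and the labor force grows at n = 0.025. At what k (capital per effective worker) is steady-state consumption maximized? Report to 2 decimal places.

k_gold ≈ 27.59

Break-even investment rate: n + g + δ = 0.025 + 0.018 + 0.038 = 0.081.
Golden rule sets MPK = n+g+δ: 0.47·k^(0.47−1) = 0.081, so k_gold = (0.47/0.081)^(1/0.53) ≈ 27.5917.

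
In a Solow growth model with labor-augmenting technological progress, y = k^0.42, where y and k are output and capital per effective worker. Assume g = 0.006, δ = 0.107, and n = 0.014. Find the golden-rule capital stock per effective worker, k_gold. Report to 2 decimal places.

Break-even investment rate: n + g + δ = 0.014 + 0.006 + 0.107 = 0.127.
Golden rule sets MPK = n+g+δ: 0.42·k^(0.42−1) = 0.127, so k_gold = (0.42/0.127)^(1/0.58) ≈ 7.8631.

k_gold ≈ 7.86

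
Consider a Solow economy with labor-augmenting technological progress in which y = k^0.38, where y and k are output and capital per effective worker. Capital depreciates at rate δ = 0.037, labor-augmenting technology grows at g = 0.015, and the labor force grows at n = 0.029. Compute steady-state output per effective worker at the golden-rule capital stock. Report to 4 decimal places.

Capital per effective worker breaks even when investment replaces (n + g + δ)·k; here n + g + δ = 0.081.
At the golden rule the marginal product of capital equals n+g+δ: 0.38·k^(0.38−1) = 0.081. Solving, k_gold = (0.38/0.081)^(1/0.62) ≈ 12.0987.
Output: y_gold = k_gold^0.38 = 12.0987^0.38 ≈ 2.5789.

y_gold ≈ 2.5789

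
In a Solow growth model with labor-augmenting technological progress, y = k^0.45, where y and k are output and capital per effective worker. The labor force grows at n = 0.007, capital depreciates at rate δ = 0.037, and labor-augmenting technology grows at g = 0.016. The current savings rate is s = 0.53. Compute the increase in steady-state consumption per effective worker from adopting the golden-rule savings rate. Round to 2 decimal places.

Δc ≈ 0.07

The effective depreciation rate is n + g + δ = 0.007 + 0.016 + 0.037 = 0.06.
Current steady state (s = 0.53): k* = (0.53/0.06)^(1/0.55) ≈ 52.5081, y* = 52.5081^0.45 ≈ 5.9443, c* = (1−0.53)·5.9443 ≈ 2.7938.
Maximizing c = f(k) − (n+g+δ)·k gives f'(k) = n+g+δ, i.e. 0.45·k^(0.45−1) = 0.06, so k_gold = (0.45/0.06)^(1/0.55) ≈ 38.9960.
y_gold = 38.9960^0.45 ≈ 5.1995, c_gold = y_gold − 0.06·k_gold ≈ 2.8597.
Gain: Δc = 2.8597 − 2.7938 ≈ 0.0659.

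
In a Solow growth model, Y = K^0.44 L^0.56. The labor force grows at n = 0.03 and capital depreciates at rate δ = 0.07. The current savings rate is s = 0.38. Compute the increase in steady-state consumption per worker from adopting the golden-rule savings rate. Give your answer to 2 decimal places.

Δc ≈ 0.02

Capital per worker breaks even when investment replaces (n + δ)·k; here n + δ = 0.1.
Current steady state (s = 0.38): k* = (0.38/0.1)^(1/0.56) ≈ 10.8475, y* = 10.8475^0.44 ≈ 2.8546, c* = (1−0.38)·2.8546 ≈ 1.7698.
Golden rule sets MPK = n+δ: 0.44·k^(0.44−1) = 0.1, so k_gold = (0.44/0.1)^(1/0.56) ≈ 14.0936.
y_gold = 14.0936^0.44 ≈ 3.2031, c_gold = y_gold − 0.1·k_gold ≈ 1.7937.
Gain: Δc = 1.7937 − 1.7698 ≈ 0.0239.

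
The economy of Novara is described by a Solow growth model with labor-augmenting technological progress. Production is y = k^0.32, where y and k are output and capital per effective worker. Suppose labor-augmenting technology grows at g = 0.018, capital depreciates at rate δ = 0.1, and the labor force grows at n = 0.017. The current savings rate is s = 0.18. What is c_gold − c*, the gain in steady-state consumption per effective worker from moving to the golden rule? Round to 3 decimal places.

Δc ≈ 0.082

Capital per effective worker breaks even when investment replaces (n + g + δ)·k; here n + g + δ = 0.135.
Current steady state (s = 0.18): k* = (0.18/0.135)^(1/0.68) ≈ 1.5266, y* = 1.5266^0.32 ≈ 1.1450, c* = (1−0.18)·1.1450 ≈ 0.9389.
At the golden rule the marginal product of capital equals n+g+δ: 0.32·k^(0.32−1) = 0.135. Solving, k_gold = (0.32/0.135)^(1/0.68) ≈ 3.5580.
y_gold = 3.5580^0.32 ≈ 1.5010, c_gold = y_gold − 0.135·k_gold ≈ 1.0207.
Gain: Δc = 1.0207 − 0.9389 ≈ 0.0818.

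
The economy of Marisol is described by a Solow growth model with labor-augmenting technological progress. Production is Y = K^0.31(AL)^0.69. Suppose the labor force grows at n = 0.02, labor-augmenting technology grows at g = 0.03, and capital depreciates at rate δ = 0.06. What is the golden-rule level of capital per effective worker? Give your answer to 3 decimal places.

The effective depreciation rate is n + g + δ = 0.02 + 0.03 + 0.06 = 0.11.
Setting f'(k) = n+g+δ gives 0.31·k^(0.31−1) = 0.11, hence k_gold = (0.31/0.11)^(1/0.69) ≈ 4.4888.

k_gold ≈ 4.489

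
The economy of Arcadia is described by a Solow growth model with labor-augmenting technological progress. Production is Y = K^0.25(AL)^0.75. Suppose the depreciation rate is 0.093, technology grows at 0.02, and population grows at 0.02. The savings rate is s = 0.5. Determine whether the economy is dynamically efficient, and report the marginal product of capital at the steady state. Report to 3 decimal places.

dynamically inefficient; MPK ≈ 0.067

Break-even investment rate: n + g + δ = 0.02 + 0.02 + 0.093 = 0.133.
Steady-state k*: s·k^0.25 = 0.133·k gives k* = (0.5/0.133)^(1/0.75) ≈ 5.8455.
MPK = 0.25·5.8455^(-0.75) ≈ 0.0665.
MPK < n+g+δ = 0.133, so the economy is dynamically inefficient (over-saving).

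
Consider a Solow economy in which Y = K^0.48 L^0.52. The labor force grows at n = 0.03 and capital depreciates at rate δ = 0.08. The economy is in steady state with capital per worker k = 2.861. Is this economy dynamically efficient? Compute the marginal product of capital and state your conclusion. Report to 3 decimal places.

Capital per worker breaks even when investment replaces (n + δ)·k; here n + δ = 0.11.
MPK = 0.48·k^(0.48−1) = 0.48·2.861^(-0.52) ≈ 0.2779.
MPK > 0.11, so the economy is dynamically efficient (under-saving).

dynamically efficient; MPK ≈ 0.278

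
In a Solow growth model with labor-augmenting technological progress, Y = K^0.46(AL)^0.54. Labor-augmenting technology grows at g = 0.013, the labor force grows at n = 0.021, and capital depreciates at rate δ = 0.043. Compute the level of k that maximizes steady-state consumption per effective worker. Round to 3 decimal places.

k_gold ≈ 27.386

n + g + δ = 0.021 + 0.013 + 0.043 = 0.077.
Maximizing c = f(k) − (n+g+δ)·k gives f'(k) = n+g+δ, i.e. 0.46·k^(0.46−1) = 0.077, so k_gold = (0.46/0.077)^(1/0.54) ≈ 27.3862.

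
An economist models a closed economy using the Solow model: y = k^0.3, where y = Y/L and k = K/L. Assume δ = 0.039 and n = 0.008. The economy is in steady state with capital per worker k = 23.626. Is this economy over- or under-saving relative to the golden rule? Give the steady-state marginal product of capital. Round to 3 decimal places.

over-saving; MPK ≈ 0.033

Break-even investment rate: n + δ = 0.008 + 0.039 = 0.047.
MPK = 0.3·k^(0.3−1) = 0.3·23.626^(-0.7) ≈ 0.0328.
MPK < 0.047, so the economy is dynamically inefficient (over-saving).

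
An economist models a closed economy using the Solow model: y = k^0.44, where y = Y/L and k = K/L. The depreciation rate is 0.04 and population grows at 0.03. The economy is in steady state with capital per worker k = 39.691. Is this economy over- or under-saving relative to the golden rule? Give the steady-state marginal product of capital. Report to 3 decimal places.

n + δ = 0.03 + 0.04 = 0.07.
MPK = 0.44·k^(0.44−1) = 0.44·39.691^(-0.56) ≈ 0.0560.
MPK < 0.07, so the economy is dynamically inefficient (over-saving).

over-saving; MPK ≈ 0.056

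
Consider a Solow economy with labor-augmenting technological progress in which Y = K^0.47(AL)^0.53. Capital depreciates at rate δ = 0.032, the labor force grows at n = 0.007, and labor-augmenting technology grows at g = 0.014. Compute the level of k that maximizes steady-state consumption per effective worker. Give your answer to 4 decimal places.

k_gold ≈ 61.4247

n + g + δ = 0.007 + 0.014 + 0.032 = 0.053.
Setting f'(k) = n+g+δ gives 0.47·k^(0.47−1) = 0.053, hence k_gold = (0.47/0.053)^(1/0.53) ≈ 61.4247.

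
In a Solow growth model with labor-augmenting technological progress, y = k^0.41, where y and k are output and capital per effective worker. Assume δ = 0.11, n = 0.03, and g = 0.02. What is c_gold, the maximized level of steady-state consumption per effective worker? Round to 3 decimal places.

Break-even investment rate: n + g + δ = 0.03 + 0.02 + 0.11 = 0.16.
Setting f'(k) = n+g+δ gives 0.41·k^(0.41−1) = 0.16, hence k_gold = (0.41/0.16)^(1/0.59) ≈ 4.9278.
y_gold = 4.9278^0.41 ≈ 1.9230.
c_gold = y_gold − (n+g+δ)·k_gold = 1.9230 − 0.16·4.9278 ≈ 1.1346.

c_gold ≈ 1.135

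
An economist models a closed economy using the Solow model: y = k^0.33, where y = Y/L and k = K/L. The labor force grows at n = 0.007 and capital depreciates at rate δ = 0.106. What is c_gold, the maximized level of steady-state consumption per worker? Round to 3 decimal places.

The effective depreciation rate is n + δ = 0.007 + 0.106 = 0.113.
At the golden rule the marginal product of capital equals n+δ: 0.33·k^(0.33−1) = 0.113. Solving, k_gold = (0.33/0.113)^(1/0.67) ≈ 4.9509.
y_gold = 4.9509^0.33 ≈ 1.6953.
c_gold = y_gold − (n+δ)·k_gold = 1.6953 − 0.113·4.9509 ≈ 1.1358.

c_gold ≈ 1.136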